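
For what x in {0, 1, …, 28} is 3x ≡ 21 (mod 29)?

7

3⁻¹ ≡ 10 (mod 29) because 3·10 = 30 = 1·29 + 1.
Multiplying both sides by 10: x ≡ 10·21 = 210 ≡ 7 (mod 29).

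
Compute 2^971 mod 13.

Square-and-reduce mod 13: 2^1≡2, 2^2≡4, 2^4≡3, 2^8≡9, 2^16≡3, 2^32≡9, 2^64≡3, 2^128≡9, 2^256≡3, 2^512≡9.
Since 971 = 1 + 2 + 8 + 64 + 128 + 256 + 512 in binary, 2^971 ≡ 2·4·9·3·9·3·9 ≡ 7 (mod 13).

7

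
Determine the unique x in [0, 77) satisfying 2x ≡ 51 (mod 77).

The inverse of 2 mod 77 is 39 (since 2·39 = 78 ≡ 1).
Multiplying both sides by 39: x ≡ 39·51 = 1989 ≡ 64 (mod 77).
Check: 2·64 = 128 = 1·77 + 51.

64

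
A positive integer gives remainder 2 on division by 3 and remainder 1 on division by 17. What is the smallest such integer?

35

x ≡ 2 (mod 3) gives x ∈ {2, 5, 8, 11, 14, 17, 20, 23, …}.
The first of these with x mod 17 = 1 is 35.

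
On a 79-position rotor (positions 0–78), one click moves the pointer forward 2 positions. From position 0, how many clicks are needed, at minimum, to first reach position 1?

79 = 39·2 + 1
2 = 2·1 + 0
Back-substituting gives 2·40 ≡ 1 (mod 79).

40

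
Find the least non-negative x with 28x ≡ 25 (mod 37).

28⁻¹ ≡ 4 (mod 37) because 28·4 = 112 = 3·37 + 1.
So x ≡ 4·25 = 100 ≡ 26 (mod 37).

26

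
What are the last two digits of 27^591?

23

Square-and-reduce mod 100: 27^1≡27, 27^2≡29, 27^4≡41, 27^8≡81, 27^16≡61, 27^32≡21, 27^64≡41, 27^128≡81, 27^256≡61, 27^512≡21.
591 = 1 + 2 + 4 + 8 + 64 + 512, so 27^591 ≡ 27·29·41·81·41·21 ≡ 23 (mod 100).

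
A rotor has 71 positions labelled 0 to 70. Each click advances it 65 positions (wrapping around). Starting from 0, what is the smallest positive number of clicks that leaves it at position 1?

71 = 1·65 + 6
65 = 10·6 + 5
6 = 1·5 + 1
5 = 5·1 + 0
Back-substituting gives 65·59 ≡ 1 (mod 71).

59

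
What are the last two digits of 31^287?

Successive squares of 31 mod 100: 31^1≡31, 31^2≡61, 31^4≡21, 31^8≡41, 31^16≡81, 31^32≡61, 31^64≡21, 31^128≡41, 31^256≡81.
Since 287 = 1 + 2 + 4 + 8 + 16 + 256 in binary, 31^287 ≡ 31·61·21·41·81·81 ≡ 11 (mod 100).

11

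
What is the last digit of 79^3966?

Last digits of 9^n: 9, 1 (period 2).
3966 mod 2 = 0, so the last digit matches 9^2 = 1.

1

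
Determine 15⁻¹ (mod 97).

15·13 = 195 = 2·97 + 1, so 15⁻¹ ≡ 13 (mod 97).

13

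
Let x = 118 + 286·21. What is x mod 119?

286·21 = 6006.
6006 = 50·119 + 56, so 6006 mod 119 = 56.
(118 + 56) mod 119 = 55.

55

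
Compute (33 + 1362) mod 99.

9

Dividing 1362 by 99 gives quotient 13 and remainder 75.
(33 + 75) mod 99 = 9.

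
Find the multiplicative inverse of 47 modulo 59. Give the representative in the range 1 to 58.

54

47·54 = 2538 = 43·59 + 1, so 47⁻¹ ≡ 54 (mod 59).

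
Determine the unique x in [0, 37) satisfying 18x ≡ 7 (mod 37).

23

18⁻¹ ≡ 35 (mod 37) because 18·35 = 630 = 17·37 + 1.
Multiplying both sides by 35: x ≡ 35·7 = 245 ≡ 23 (mod 37).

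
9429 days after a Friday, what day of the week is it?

9429 = 1347·7 + 0, so 9429 mod 7 = 0.
Friday + 0 days → Friday.

Friday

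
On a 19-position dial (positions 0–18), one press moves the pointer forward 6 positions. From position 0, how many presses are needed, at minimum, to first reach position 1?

16

19 = 3·6 + 1
6 = 6·1 + 0
Back-substituting gives 6·16 ≡ 1 (mod 19).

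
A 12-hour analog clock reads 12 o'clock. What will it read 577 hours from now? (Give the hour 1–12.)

1

577 mod 12 = 1 (since 48·12 = 576).
12 + 1 → 1 on a 12-hour dial.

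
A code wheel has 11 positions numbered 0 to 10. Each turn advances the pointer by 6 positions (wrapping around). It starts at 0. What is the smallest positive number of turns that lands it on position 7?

The inverse of 6 mod 11 is 2 (since 6·2 = 12 ≡ 1).
Multiplying both sides by 2: x ≡ 2·7 = 14 ≡ 3 (mod 11).

3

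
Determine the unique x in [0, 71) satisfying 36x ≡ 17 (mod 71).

34

The inverse of 36 mod 71 is 2 (since 36·2 = 72 ≡ 1).
Multiplying both sides by 2: x ≡ 2·17 = 34 ≡ 34 (mod 71).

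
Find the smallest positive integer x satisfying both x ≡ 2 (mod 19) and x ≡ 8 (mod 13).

Since 13·3 ≡ 1 (mod 19), take x = 8 + 13·((2−8)·3 mod 19) = 8 + 13·1 = 21.
Check: 21 mod 19 = 2, 21 mod 13 = 8.

21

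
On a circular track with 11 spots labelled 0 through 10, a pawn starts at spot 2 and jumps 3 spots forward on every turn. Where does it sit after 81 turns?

3

81·3 = 243.
Dividing 243 by 11 gives quotient 22 and remainder 1.
(2 + 1) mod 11 = 3.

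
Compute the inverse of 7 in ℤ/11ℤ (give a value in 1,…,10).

8

7·8 = 56 = 5·11 + 1, so 7⁻¹ ≡ 8 (mod 11).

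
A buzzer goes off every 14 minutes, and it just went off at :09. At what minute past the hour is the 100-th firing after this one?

29

100·14 = 1400.
Dividing 1400 by 60 gives quotient 23 and remainder 20.
(9 + 20) mod 60 = 29.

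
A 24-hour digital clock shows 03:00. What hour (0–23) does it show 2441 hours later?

20

2441 mod 24 = 17 (since 101·24 = 2424).
(3 + 17) mod 24 = 20.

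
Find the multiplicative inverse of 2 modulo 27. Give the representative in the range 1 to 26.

27 = 13·2 + 1
2 = 2·1 + 0
Back-substituting gives 2·14 ≡ 1 (mod 27).

14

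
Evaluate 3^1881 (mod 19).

18

By repeated squaring mod 19: 3^1≡3, 3^2≡9, 3^4≡5, 3^8≡6, 3^16≡17, 3^32≡4, 3^64≡16, 3^128≡9, 3^256≡5, 3^512≡6, 3^1024≡17.
Since 1881 = 1 + 8 + 16 + 64 + 256 + 512 + 1024 in binary, 3^1881 ≡ 3·6·17·16·5·6·17 ≡ 18 (mod 19).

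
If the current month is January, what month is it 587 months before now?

February

587 − 48·12 = 11, so 587 ≡ 11 (mod 12).
January − 11 months → February.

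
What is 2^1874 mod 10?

4

The units digit of 2^n cycles with period 4: 2, 4, 8, 6, …
1874 mod 4 = 2, so the last digit matches 2^2 = 4.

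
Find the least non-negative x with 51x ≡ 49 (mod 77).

7

51⁻¹ ≡ 74 (mod 77) because 51·74 = 3774 = 49·77 + 1.
Multiplying both sides by 74: x ≡ 74·49 = 3626 ≡ 7 (mod 77).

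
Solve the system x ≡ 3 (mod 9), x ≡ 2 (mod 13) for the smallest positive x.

93

Since 13·7 ≡ 1 (mod 9), take x = 2 + 13·((3−2)·7 mod 9) = 2 + 13·7 = 93.
Check: 93 mod 9 = 3, 93 mod 13 = 2.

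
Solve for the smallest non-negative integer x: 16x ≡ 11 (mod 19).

16⁻¹ ≡ 6 (mod 19) because 16·6 = 96 = 5·19 + 1.
So x ≡ 6·11 = 66 ≡ 9 (mod 19).

9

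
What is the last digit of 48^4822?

4

The units digit of 48^n cycles with period 4: 8, 4, 2, 6, …
4822 leaves remainder 2 on division by 4, so 48^4822 ends in 4.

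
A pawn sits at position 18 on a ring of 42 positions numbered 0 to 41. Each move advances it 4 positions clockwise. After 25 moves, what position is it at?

25·4 = 100.
100 − 2·42 = 16, so 100 ≡ 16 (mod 42).
(18 + 16) mod 42 = 34.

34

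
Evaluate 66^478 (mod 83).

70

By repeated squaring mod 83: 66^1≡66, 66^2≡40, 66^4≡23, 66^8≡31, 66^16≡48, 66^32≡63, 66^64≡68, 66^128≡59, 66^256≡78.
Since 478 = 2 + 4 + 8 + 16 + 64 + 128 + 256 in binary, 66^478 ≡ 40·23·31·48·68·59·78 ≡ 70 (mod 83).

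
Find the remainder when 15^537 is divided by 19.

Successive squares of 15 mod 19: 15^1≡15, 15^2≡16, 15^4≡9, 15^8≡5, 15^16≡6, 15^32≡17, 15^64≡4, 15^128≡16, 15^256≡9, 15^512≡5.
537 = 1 + 8 + 16 + 512, so 15^537 ≡ 15·5·6·5 ≡ 8 (mod 19).

8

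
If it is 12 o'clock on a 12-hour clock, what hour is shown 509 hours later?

509 = 42·12 + 5, so 509 mod 12 = 5.
12 + 5 → 5 on a 12-hour dial.

5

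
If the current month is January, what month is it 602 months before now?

November

602 − 50·12 = 2, so 602 ≡ 2 (mod 12).
January − 2 months → November.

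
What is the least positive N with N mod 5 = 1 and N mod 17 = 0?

x ≡ 1 (mod 5) gives x ∈ {1, 6, 11, 16, 21, 26, 31, 36, …}.
The first of these with x mod 17 = 0 is 51.

51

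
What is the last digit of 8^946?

Powers of 8 mod 10 repeat with period 4: 8, 4, 2, 6.
946 mod 4 = 2, so the last digit matches 8^2 = 4.

4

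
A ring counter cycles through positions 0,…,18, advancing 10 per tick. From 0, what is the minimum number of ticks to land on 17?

10⁻¹ ≡ 2 (mod 19) because 10·2 = 20 = 1·19 + 1.
Multiplying both sides by 2: x ≡ 2·17 = 34 ≡ 15 (mod 19).

15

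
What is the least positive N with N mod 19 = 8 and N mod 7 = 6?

27

x ≡ 6 (mod 7) gives x ∈ {6, 13, 20, 27}.
The first of these with x mod 19 = 8 is 27.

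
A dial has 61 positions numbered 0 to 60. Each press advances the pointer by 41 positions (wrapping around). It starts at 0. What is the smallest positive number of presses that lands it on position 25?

The inverse of 41 mod 61 is 3 (since 41·3 = 123 ≡ 1).
So x ≡ 3·25 = 75 ≡ 14 (mod 61).

14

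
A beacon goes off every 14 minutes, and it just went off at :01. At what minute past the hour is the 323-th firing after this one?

323·14 = 4522.
4522 mod 60 = 22 (since 75·60 = 4500).
(1 + 22) mod 60 = 23.

23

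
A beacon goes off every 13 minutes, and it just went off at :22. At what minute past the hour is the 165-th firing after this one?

165·13 = 2145.
2145 − 35·60 = 45, so 2145 ≡ 45 (mod 60).
(22 + 45) mod 60 = 7.

7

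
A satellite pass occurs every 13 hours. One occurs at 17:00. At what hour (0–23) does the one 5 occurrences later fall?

5·13 = 65.
Dividing 65 by 24 gives quotient 2 and remainder 17.
(17 + 17) mod 24 = 10.

10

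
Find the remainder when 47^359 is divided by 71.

31

Square-and-reduce mod 71: 47^1≡47, 47^2≡8, 47^4≡64, 47^8≡49, 47^16≡58, 47^32≡27, 47^64≡19, 47^128≡6, 47^256≡36.
359 = 1 + 2 + 4 + 32 + 64 + 256, so 47^359 ≡ 47·8·64·27·19·36 ≡ 31 (mod 71).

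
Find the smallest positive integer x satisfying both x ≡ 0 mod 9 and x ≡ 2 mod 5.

27

x ≡ 2 (mod 5) gives x ∈ {2, 7, 12, 17, 22, 27}.
The first of these with x mod 9 = 0 is 27.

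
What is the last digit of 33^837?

Powers of 3 mod 10 repeat with period 4: 3, 9, 7, 1.
837 mod 4 = 1, so the last digit matches 3^1 = 3.

3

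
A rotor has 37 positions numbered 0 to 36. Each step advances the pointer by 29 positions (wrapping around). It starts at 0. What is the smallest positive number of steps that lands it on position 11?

31

The inverse of 29 mod 37 is 23 (since 29·23 = 667 ≡ 1).
Multiplying both sides by 23: x ≡ 23·11 = 253 ≡ 31 (mod 37).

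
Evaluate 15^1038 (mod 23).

2

Square-and-reduce mod 23: 15^1≡15, 15^2≡18, 15^4≡2, 15^8≡4, 15^16≡16, 15^32≡3, 15^64≡9, 15^128≡12, 15^256≡6, 15^512≡13, 15^1024≡8.
1038 = 2 + 4 + 8 + 1024, so 15^1038 ≡ 18·2·4·8 ≡ 2 (mod 23).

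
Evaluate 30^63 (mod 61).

Successive squares of 30 mod 61: 30^1≡30, 30^2≡46, 30^4≡42, 30^8≡56, 30^16≡25, 30^32≡15.
Since 63 = 1 + 2 + 4 + 8 + 16 + 32 in binary, 30^63 ≡ 30·46·42·56·25·15 ≡ 38 (mod 61).

38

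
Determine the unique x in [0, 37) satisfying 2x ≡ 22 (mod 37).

The inverse of 2 mod 37 is 19 (since 2·19 = 38 ≡ 1).
Multiplying both sides by 19: x ≡ 19·22 = 418 ≡ 11 (mod 37).
Check: 2·11 = 22 = 0·37 + 22.

11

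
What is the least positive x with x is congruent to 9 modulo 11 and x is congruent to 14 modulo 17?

x ≡ 9 (mod 11) gives x ∈ {9, 20, 31}.
The first of these with x mod 17 = 14 is 31.

31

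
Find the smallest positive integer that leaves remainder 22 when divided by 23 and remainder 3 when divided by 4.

x ≡ 3 (mod 4) gives x ∈ {3, 7, 11, 15, 19, 23, 27, 31, …}.
The first of these with x mod 23 = 22 is 91.

91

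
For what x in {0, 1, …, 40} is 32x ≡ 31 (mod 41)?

32⁻¹ ≡ 9 (mod 41) because 32·9 = 288 = 7·41 + 1.
So x ≡ 9·31 = 279 ≡ 33 (mod 41).

33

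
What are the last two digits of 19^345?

Square-and-reduce mod 100: 19^1≡19, 19^2≡61, 19^4≡21, 19^8≡41, 19^16≡81, 19^32≡61, 19^64≡21, 19^128≡41, 19^256≡81.
345 = 1 + 8 + 16 + 64 + 256, so 19^345 ≡ 19·41·81·21·81 ≡ 99 (mod 100).

99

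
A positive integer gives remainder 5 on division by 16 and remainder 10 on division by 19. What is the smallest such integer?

181

x ≡ 5 (mod 16) gives x ∈ {5, 21, 37, 53, 69, 85, 101, 117, …}.
The first of these with x mod 19 = 10 is 181.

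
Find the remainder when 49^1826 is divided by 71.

By repeated squaring mod 71: 49^1≡49, 49^2≡58, 49^4≡27, 49^8≡19, 49^16≡6, 49^32≡36, 49^64≡18, 49^128≡40, 49^256≡38, 49^512≡24, 49^1024≡8.
Since 1826 = 2 + 32 + 256 + 512 + 1024 in binary, 49^1826 ≡ 58·36·38·24·8 ≡ 4 (mod 71).

4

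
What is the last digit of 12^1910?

4

Last digits of 2^n: 2, 4, 8, 6 (period 4).
1910 leaves remainder 2 on division by 4, so 12^1910 ends in 4.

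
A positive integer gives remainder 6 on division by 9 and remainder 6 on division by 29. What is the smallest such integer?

6

Since 29·5 ≡ 1 (mod 9), take x = 6 + 29·((6−6)·5 mod 9) = 6 + 29·0 = 6.
Check: 6 mod 9 = 6, 6 mod 29 = 6.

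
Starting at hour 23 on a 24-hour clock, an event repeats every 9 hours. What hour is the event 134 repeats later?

5

134·9 = 1206.
Dividing 1206 by 24 gives quotient 50 and remainder 6.
(23 + 6) mod 24 = 5.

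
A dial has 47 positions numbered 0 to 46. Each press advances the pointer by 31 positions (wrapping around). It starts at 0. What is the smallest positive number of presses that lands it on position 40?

21

The inverse of 31 mod 47 is 44 (since 31·44 = 1364 ≡ 1).
Multiplying both sides by 44: x ≡ 44·40 = 1760 ≡ 21 (mod 47).
Check: 31·21 = 651 = 13·47 + 40.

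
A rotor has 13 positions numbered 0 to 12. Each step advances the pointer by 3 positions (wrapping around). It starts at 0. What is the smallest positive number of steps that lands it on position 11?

3⁻¹ ≡ 9 (mod 13) because 3·9 = 27 = 2·13 + 1.
Multiplying both sides by 9: x ≡ 9·11 = 99 ≡ 8 (mod 13).

8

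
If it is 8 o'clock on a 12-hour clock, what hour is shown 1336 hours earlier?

4

1336 = 111·12 + 4, so 1336 mod 12 = 4.
8 − 4 → 4 on a 12-hour dial.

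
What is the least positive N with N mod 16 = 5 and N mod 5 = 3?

Since 5·13 ≡ 1 (mod 16), take x = 3 + 5·((5−3)·13 mod 16) = 3 + 5·10 = 53.
Check: 53 mod 16 = 5, 53 mod 5 = 3.

53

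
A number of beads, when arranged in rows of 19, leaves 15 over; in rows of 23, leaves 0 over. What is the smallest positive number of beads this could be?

414

Since 23·5 ≡ 1 (mod 19), take x = 0 + 23·((15−0)·5 mod 19) = 0 + 23·18 = 414.
Check: 414 mod 19 = 15, 414 mod 23 = 0.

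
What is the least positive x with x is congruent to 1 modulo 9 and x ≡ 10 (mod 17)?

10

x ≡ 1 (mod 9) gives x ∈ {1, 10}.
The first of these with x mod 17 = 10 is 10.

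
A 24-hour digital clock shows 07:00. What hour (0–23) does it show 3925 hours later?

20

3925 mod 24 = 13 (since 163·24 = 3912).
(7 + 13) mod 24 = 20.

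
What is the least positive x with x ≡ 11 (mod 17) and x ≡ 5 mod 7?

x ≡ 5 (mod 7) gives x ∈ {5, 12, 19, 26, 33, 40, 47, 54, …}.
The first of these with x mod 17 = 11 is 96.

96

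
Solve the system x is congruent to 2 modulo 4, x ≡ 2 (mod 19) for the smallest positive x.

2

x ≡ 2 (mod 4) gives x ∈ {2}.
The first of these with x mod 19 = 2 is 2.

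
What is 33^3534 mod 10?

Last digits of 3^n: 3, 9, 7, 1 (period 4).
3534 mod 4 = 2, so the last digit matches 3^2 = 9.

9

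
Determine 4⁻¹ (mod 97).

4·73 = 292 = 3·97 + 1, so 4⁻¹ ≡ 73 (mod 97).

73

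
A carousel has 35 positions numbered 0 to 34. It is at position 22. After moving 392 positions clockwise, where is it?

29

392 = 11·35 + 7, so 392 mod 35 = 7.
(22 + 7) mod 35 = 29.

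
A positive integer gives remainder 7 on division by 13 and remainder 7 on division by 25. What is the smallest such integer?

x ≡ 7 (mod 13) gives x ∈ {7}.
The first of these with x mod 25 = 7 is 7.

7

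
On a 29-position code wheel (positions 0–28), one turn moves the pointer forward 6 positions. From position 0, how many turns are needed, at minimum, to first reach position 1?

29 = 4·6 + 5
6 = 1·5 + 1
5 = 5·1 + 0
Back-substituting gives 6·5 ≡ 1 (mod 29).

5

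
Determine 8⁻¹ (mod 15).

2

8·2 = 16 = 1·15 + 1, so 8⁻¹ ≡ 2 (mod 15).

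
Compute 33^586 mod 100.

Successive squares of 33 mod 100: 33^1≡33, 33^2≡89, 33^4≡21, 33^8≡41, 33^16≡81, 33^32≡61, 33^64≡21, 33^128≡41, 33^256≡81, 33^512≡61.
Since 586 = 2 + 8 + 64 + 512 in binary, 33^586 ≡ 89·41·21·61 ≡ 69 (mod 100).

69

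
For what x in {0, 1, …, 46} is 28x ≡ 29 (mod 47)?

43

The inverse of 28 mod 47 is 42 (since 28·42 = 1176 ≡ 1).
Multiplying both sides by 42: x ≡ 42·29 = 1218 ≡ 43 (mod 47).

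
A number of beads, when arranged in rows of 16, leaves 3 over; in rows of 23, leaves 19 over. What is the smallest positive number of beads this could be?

x ≡ 3 (mod 16) gives x ∈ {3, 19}.
The first of these with x mod 23 = 19 is 19.

19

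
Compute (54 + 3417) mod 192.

15

3417 = 17·192 + 153, so 3417 mod 192 = 153.
(54 + 153) mod 192 = 15.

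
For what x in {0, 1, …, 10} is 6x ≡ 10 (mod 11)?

9

The inverse of 6 mod 11 is 2 (since 6·2 = 12 ≡ 1).
Multiplying both sides by 2: x ≡ 2·10 = 20 ≡ 9 (mod 11).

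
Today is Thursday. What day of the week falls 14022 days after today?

14022 − 2003·7 = 1, so 14022 ≡ 1 (mod 7).
Thursday + 1 day → Friday.

Friday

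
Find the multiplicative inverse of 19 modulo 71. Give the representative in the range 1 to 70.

15

19·15 = 285 = 4·71 + 1, so 19⁻¹ ≡ 15 (mod 71).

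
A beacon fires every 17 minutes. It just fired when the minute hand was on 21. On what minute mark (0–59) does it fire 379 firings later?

379·17 = 6443.
6443 mod 60 = 23 (since 107·60 = 6420).
(21 + 23) mod 60 = 44.

44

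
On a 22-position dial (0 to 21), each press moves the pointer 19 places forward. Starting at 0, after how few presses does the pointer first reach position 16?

The inverse of 19 mod 22 is 7 (since 19·7 = 133 ≡ 1).
Multiplying both sides by 7: x ≡ 7·16 = 112 ≡ 2 (mod 22).
Check: 19·2 = 38 = 1·22 + 16.

2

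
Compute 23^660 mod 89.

Square-and-reduce mod 89: 23^1≡23, 23^2≡84, 23^4≡25, 23^8≡2, 23^16≡4, 23^32≡16, 23^64≡78, 23^128≡32, 23^256≡45, 23^512≡67.
Since 660 = 4 + 16 + 128 + 512 in binary, 23^660 ≡ 25·4·32·67 ≡ 88 (mod 89).

88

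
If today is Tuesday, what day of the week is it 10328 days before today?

10328 = 1475·7 + 3, so 10328 mod 7 = 3.
Tuesday − 3 days → Saturday.

Saturday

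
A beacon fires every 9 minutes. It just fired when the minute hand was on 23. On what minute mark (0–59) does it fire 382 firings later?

382·9 = 3438.
3438 mod 60 = 18 (since 57·60 = 3420).
(23 + 18) mod 60 = 41.

41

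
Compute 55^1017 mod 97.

51

By repeated squaring mod 97: 55^1≡55, 55^2≡18, 55^4≡33, 55^8≡22, 55^16≡96, 55^32≡1, 55^64≡1, 55^128≡1, 55^256≡1, 55^512≡1.
Since 1017 = 1 + 8 + 16 + 32 + 64 + 128 + 256 + 512 in binary, 55^1017 ≡ 55·22·96·1·1·1·1·1 ≡ 51 (mod 97).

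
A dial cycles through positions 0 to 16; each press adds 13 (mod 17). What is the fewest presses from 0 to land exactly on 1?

17 = 1·13 + 4
13 = 3·4 + 1
4 = 4·1 + 0
Back-substituting gives 13·4 ≡ 1 (mod 17).

4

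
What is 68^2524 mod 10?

6

Last digits of 8^n: 8, 4, 2, 6 (period 4).
2524 mod 4 = 0, so the last digit matches 8^4 = 6.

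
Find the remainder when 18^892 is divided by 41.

Square-and-reduce mod 41: 18^1≡18, 18^2≡37, 18^4≡16, 18^8≡10, 18^16≡18, 18^32≡37, 18^64≡16, 18^128≡10, 18^256≡18, 18^512≡37.
892 = 4 + 8 + 16 + 32 + 64 + 256 + 512, so 18^892 ≡ 16·10·18·37·16·18·37 ≡ 37 (mod 41).

37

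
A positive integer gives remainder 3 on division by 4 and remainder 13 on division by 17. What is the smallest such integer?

x ≡ 3 (mod 4) gives x ∈ {3, 7, 11, 15, 19, 23, 27, 31, …}.
The first of these with x mod 17 = 13 is 47.

47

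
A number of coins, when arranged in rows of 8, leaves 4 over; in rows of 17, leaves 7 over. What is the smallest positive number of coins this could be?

92

x ≡ 4 (mod 8) gives x ∈ {4, 12, 20, 28, 36, 44, 52, 60, …}.
The first of these with x mod 17 = 7 is 92.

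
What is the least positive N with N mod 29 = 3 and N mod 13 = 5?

148

x ≡ 5 (mod 13) gives x ∈ {5, 18, 31, 44, 57, 70, 83, 96, …}.
The first of these with x mod 29 = 3 is 148.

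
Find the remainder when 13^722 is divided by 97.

25

By repeated squaring mod 97: 13^1≡13, 13^2≡72, 13^4≡43, 13^8≡6, 13^16≡36, 13^32≡35, 13^64≡61, 13^128≡35, 13^256≡61, 13^512≡35.
722 = 2 + 16 + 64 + 128 + 512, so 13^722 ≡ 72·36·61·35·35 ≡ 25 (mod 97).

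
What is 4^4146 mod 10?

Powers of 4 mod 10 repeat with period 2: 4, 6.
4146 leaves remainder 0 on division by 2, so 4^4146 ends in 6.

6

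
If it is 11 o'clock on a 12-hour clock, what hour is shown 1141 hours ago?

1141 − 95·12 = 1, so 1141 ≡ 1 (mod 12).
11 − 1 → 10 on a 12-hour dial.

10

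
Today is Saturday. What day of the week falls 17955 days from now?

17955 = 2565·7 + 0, so 17955 mod 7 = 0.
Saturday + 0 days → Saturday.

Saturday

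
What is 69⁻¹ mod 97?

45

69·45 = 3105 = 32·97 + 1, so 69⁻¹ ≡ 45 (mod 97).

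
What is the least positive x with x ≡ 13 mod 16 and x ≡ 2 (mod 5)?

Since 5·13 ≡ 1 (mod 16), take x = 2 + 5·((13−2)·13 mod 16) = 2 + 5·15 = 77.
Check: 77 mod 16 = 13, 77 mod 5 = 2.

77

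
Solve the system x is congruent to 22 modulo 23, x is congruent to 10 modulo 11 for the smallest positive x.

252

x ≡ 10 (mod 11) gives x ∈ {10, 21, 32, 43, 54, 65, 76, 87, …}.
The first of these with x mod 23 = 22 is 252.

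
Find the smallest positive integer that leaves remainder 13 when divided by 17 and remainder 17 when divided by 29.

336

x ≡ 13 (mod 17) gives x ∈ {13, 30, 47, 64, 81, 98, 115, 132, …}.
The first of these with x mod 29 = 17 is 336.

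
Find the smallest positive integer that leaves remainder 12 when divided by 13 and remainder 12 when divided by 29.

Since 29·9 ≡ 1 (mod 13), take x = 12 + 29·((12−12)·9 mod 13) = 12 + 29·0 = 12.
Check: 12 mod 13 = 12, 12 mod 29 = 12.

12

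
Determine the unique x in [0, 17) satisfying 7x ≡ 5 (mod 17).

The inverse of 7 mod 17 is 5 (since 7·5 = 35 ≡ 1).
So x ≡ 5·5 = 25 ≡ 8 (mod 17).

8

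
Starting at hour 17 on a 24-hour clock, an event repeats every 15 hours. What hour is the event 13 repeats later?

20

13·15 = 195.
Dividing 195 by 24 gives quotient 8 and remainder 3.
(17 + 3) mod 24 = 20.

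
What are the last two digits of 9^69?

89

Successive squares of 9 mod 100: 9^1≡9, 9^2≡81, 9^4≡61, 9^8≡21, 9^16≡41, 9^32≡81, 9^64≡61.
69 = 1 + 4 + 64, so 9^69 ≡ 9·61·61 ≡ 89 (mod 100).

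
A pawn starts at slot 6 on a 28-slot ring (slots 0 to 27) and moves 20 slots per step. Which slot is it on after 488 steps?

488·20 = 9760.
9760 = 348·28 + 16, so 9760 mod 28 = 16.
(6 + 16) mod 28 = 22.

22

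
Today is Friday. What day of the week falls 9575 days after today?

Thursday

9575 − 1367·7 = 6, so 9575 ≡ 6 (mod 7).
Friday + 6 days → Thursday.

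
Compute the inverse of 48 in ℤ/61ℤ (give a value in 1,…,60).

14

61 = 1·48 + 13
48 = 3·13 + 9
13 = 1·9 + 4
9 = 2·4 + 1
4 = 4·1 + 0
Back-substituting gives 48·14 ≡ 1 (mod 61).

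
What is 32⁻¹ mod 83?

32·13 = 416 = 5·83 + 1, so 32⁻¹ ≡ 13 (mod 83).

13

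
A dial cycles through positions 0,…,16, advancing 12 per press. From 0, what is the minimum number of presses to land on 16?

7

12⁻¹ ≡ 10 (mod 17) because 12·10 = 120 = 7·17 + 1.
So x ≡ 10·16 = 160 ≡ 7 (mod 17).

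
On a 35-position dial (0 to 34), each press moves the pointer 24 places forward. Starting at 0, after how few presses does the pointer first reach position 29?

24⁻¹ ≡ 19 (mod 35) because 24·19 = 456 = 13·35 + 1.
Multiplying both sides by 19: x ≡ 19·29 = 551 ≡ 26 (mod 35).

26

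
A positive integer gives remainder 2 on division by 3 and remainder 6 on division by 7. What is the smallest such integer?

20

x ≡ 2 (mod 3) gives x ∈ {2, 5, 8, 11, 14, 17, 20}.
The first of these with x mod 7 = 6 is 20.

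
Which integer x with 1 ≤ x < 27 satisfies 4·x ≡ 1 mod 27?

7

4·7 = 28 = 1·27 + 1, so 4⁻¹ ≡ 7 (mod 27).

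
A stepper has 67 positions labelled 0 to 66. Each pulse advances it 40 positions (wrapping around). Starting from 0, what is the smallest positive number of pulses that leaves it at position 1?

67 = 1·40 + 27
40 = 1·27 + 13
27 = 2·13 + 1
13 = 13·1 + 0
Back-substituting gives 40·62 ≡ 1 (mod 67).

62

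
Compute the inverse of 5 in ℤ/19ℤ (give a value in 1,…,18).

19 = 3·5 + 4
5 = 1·4 + 1
4 = 4·1 + 0
Back-substituting gives 5·4 ≡ 1 (mod 19).

4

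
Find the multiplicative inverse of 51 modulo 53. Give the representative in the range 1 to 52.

53 = 1·51 + 2
51 = 25·2 + 1
2 = 2·1 + 0
Back-substituting gives 51·26 ≡ 1 (mod 53).

26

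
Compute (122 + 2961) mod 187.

91

2961 − 15·187 = 156, so 2961 ≡ 156 (mod 187).
(122 + 156) mod 187 = 91.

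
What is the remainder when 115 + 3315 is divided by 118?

Dividing 3315 by 118 gives quotient 28 and remainder 11.
(115 + 11) mod 118 = 8.

8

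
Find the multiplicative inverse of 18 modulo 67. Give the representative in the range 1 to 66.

41

18·41 = 738 = 11·67 + 1, so 18⁻¹ ≡ 41 (mod 67).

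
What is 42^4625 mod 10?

Last digits of 2^n: 2, 4, 8, 6 (period 4).
4625 leaves remainder 1 on division by 4, so 42^4625 ends in 2.

2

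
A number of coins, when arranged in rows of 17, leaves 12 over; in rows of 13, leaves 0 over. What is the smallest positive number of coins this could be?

Since 13·4 ≡ 1 (mod 17), take x = 0 + 13·((12−0)·4 mod 17) = 0 + 13·14 = 182.
Check: 182 mod 17 = 12, 182 mod 13 = 0.

182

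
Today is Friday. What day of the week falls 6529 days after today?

6529 − 932·7 = 5, so 6529 ≡ 5 (mod 7).
Friday + 5 days → Wednesday.

Wednesday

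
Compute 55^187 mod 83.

22

Successive squares of 55 mod 83: 55^1≡55, 55^2≡37, 55^4≡41, 55^8≡21, 55^16≡26, 55^32≡12, 55^64≡61, 55^128≡69.
Since 187 = 1 + 2 + 8 + 16 + 32 + 128 in binary, 55^187 ≡ 55·37·21·26·12·69 ≡ 22 (mod 83).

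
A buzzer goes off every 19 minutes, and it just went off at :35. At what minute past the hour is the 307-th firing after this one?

307·19 = 5833.
5833 − 97·60 = 13, so 5833 ≡ 13 (mod 60).
(35 + 13) mod 60 = 48.

48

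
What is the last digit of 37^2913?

7

Last digits of 7^n: 7, 9, 3, 1 (period 4).
2913 leaves remainder 1 on division by 4, so 37^2913 ends in 7.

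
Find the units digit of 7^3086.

9

Powers of 7 mod 10 repeat with period 4: 7, 9, 3, 1.
3086 mod 4 = 2, so the last digit matches 7^2 = 9.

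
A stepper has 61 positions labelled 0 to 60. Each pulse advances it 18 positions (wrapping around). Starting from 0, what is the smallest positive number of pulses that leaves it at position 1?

17

61 = 3·18 + 7
18 = 2·7 + 4
7 = 1·4 + 3
4 = 1·3 + 1
3 = 3·1 + 0
Back-substituting gives 18·17 ≡ 1 (mod 61).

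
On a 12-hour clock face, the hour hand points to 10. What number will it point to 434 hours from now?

434 mod 12 = 2 (since 36·12 = 432).
10 + 2 → 12 on a 12-hour dial.

12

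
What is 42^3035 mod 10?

8

Powers of 2 mod 10 repeat with period 4: 2, 4, 8, 6.
3035 leaves remainder 3 on division by 4, so 42^3035 ends in 8.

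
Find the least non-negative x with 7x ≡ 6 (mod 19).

7⁻¹ ≡ 11 (mod 19) because 7·11 = 77 = 4·19 + 1.
Multiplying both sides by 11: x ≡ 11·6 = 66 ≡ 9 (mod 19).
Check: 7·9 = 63 = 3·19 + 6.

9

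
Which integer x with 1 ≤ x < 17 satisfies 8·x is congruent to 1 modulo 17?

8·15 = 120 = 7·17 + 1, so 8⁻¹ ≡ 15 (mod 17).

15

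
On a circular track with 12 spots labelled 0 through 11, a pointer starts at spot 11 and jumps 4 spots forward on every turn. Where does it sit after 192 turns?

192·4 = 768.
768 = 64·12 + 0, so 768 mod 12 = 0.
(11 + 0) mod 12 = 11.

11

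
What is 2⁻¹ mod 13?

13 = 6·2 + 1
2 = 2·1 + 0
Back-substituting gives 2·7 ≡ 1 (mod 13).

7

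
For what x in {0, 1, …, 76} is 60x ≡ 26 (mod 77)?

3

The inverse of 60 mod 77 is 9 (since 60·9 = 540 ≡ 1).
So x ≡ 9·26 = 234 ≡ 3 (mod 77).
Check: 60·3 = 180 = 2·77 + 26.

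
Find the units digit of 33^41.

Powers of 3 mod 10 repeat with period 4: 3, 9, 7, 1.
41 leaves remainder 1 on division by 4, so 33^41 ends in 3.

3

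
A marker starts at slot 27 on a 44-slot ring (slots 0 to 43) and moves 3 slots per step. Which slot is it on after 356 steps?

39

356·3 = 1068.
Dividing 1068 by 44 gives quotient 24 and remainder 12.
(27 + 12) mod 44 = 39.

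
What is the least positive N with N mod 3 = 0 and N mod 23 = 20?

x ≡ 0 (mod 3) gives x ∈ {0, 3, 6, 9, 12, 15, 18, 21, …}.
The first of these with x mod 23 = 20 is 66.

66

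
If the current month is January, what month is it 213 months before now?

213 − 17·12 = 9, so 213 ≡ 9 (mod 12).
January − 9 months → April.

April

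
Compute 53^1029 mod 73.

Square-and-reduce mod 73: 53^1≡53, 53^2≡35, 53^4≡57, 53^8≡37, 53^16≡55, 53^32≡32, 53^64≡2, 53^128≡4, 53^256≡16, 53^512≡37, 53^1024≡55.
1029 = 1 + 4 + 1024, so 53^1029 ≡ 53·57·55 ≡ 7 (mod 73).

7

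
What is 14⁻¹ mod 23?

5

23 = 1·14 + 9
14 = 1·9 + 5
9 = 1·5 + 4
5 = 1·4 + 1
4 = 4·1 + 0
Back-substituting gives 14·5 ≡ 1 (mod 23).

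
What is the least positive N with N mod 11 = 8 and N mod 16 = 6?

118

Since 16·9 ≡ 1 (mod 11), take x = 6 + 16·((8−6)·9 mod 11) = 6 + 16·7 = 118.
Check: 118 mod 11 = 8, 118 mod 16 = 6.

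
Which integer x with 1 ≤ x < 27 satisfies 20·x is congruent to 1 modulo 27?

27 = 1·20 + 7
20 = 2·7 + 6
7 = 1·6 + 1
6 = 6·1 + 0
Back-substituting gives 20·23 ≡ 1 (mod 27).

23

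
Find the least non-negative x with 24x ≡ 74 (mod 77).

48

The inverse of 24 mod 77 is 61 (since 24·61 = 1464 ≡ 1).
Multiplying both sides by 61: x ≡ 61·74 = 4514 ≡ 48 (mod 77).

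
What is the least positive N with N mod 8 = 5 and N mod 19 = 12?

x ≡ 5 (mod 8) gives x ∈ {5, 13, 21, 29, 37, 45, 53, 61, …}.
The first of these with x mod 19 = 12 is 69.

69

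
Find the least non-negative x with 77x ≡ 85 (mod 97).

20

77⁻¹ ≡ 63 (mod 97) because 77·63 = 4851 = 50·97 + 1.
So x ≡ 63·85 = 5355 ≡ 20 (mod 97).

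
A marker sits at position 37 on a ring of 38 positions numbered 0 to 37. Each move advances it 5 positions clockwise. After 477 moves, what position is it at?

477·5 = 2385.
2385 − 62·38 = 29, so 2385 ≡ 29 (mod 38).
(37 + 29) mod 38 = 28.

28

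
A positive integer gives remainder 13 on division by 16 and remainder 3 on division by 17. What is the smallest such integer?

x ≡ 13 (mod 16) gives x ∈ {13, 29, 45, 61, 77, 93, 109, 125, …}.
The first of these with x mod 17 = 3 is 173.

173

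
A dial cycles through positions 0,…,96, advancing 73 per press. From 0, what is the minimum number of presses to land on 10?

73⁻¹ ≡ 4 (mod 97) because 73·4 = 292 = 3·97 + 1.
Multiplying both sides by 4: x ≡ 4·10 = 40 ≡ 40 (mod 97).

40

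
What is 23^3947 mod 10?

7

Last digits of 3^n: 3, 9, 7, 1 (period 4).
3947 leaves remainder 3 on division by 4, so 23^3947 ends in 7.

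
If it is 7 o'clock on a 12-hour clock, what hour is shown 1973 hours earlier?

2

1973 mod 12 = 5 (since 164·12 = 1968).
7 − 5 → 2 on a 12-hour dial.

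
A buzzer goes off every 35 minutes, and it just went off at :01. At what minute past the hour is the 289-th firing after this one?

36

289·35 = 10115.
Dividing 10115 by 60 gives quotient 168 and remainder 35.
(1 + 35) mod 60 = 36.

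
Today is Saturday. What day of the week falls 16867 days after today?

Wednesday

16867 − 2409·7 = 4, so 16867 ≡ 4 (mod 7).
Saturday + 4 days → Wednesday.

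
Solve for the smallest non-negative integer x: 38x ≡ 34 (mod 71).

42

38⁻¹ ≡ 43 (mod 71) because 38·43 = 1634 = 23·71 + 1.
So x ≡ 43·34 = 1462 ≡ 42 (mod 71).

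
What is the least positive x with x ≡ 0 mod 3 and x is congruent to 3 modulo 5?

3

x ≡ 0 (mod 3) gives x ∈ {0, 3}.
The first of these with x mod 5 = 3 is 3.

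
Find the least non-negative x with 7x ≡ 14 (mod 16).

2

7⁻¹ ≡ 7 (mod 16) because 7·7 = 49 = 3·16 + 1.
Multiplying both sides by 7: x ≡ 7·14 = 98 ≡ 2 (mod 16).
Check: 7·2 = 14 = 0·16 + 14.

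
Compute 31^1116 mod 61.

Successive squares of 31 mod 61: 31^1≡31, 31^2≡46, 31^4≡42, 31^8≡56, 31^16≡25, 31^32≡15, 31^64≡42, 31^128≡56, 31^256≡25, 31^512≡15, 31^1024≡42.
Since 1116 = 4 + 8 + 16 + 64 + 1024 in binary, 31^1116 ≡ 42·56·25·42·42 ≡ 20 (mod 61).

20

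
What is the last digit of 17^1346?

9

The units digit of 17^n cycles with period 4: 7, 9, 3, 1, …
1346 leaves remainder 2 on division by 4, so 17^1346 ends in 9.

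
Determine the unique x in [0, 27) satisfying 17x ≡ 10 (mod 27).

17⁻¹ ≡ 8 (mod 27) because 17·8 = 136 = 5·27 + 1.
Multiplying both sides by 8: x ≡ 8·10 = 80 ≡ 26 (mod 27).
Check: 17·26 = 442 = 16·27 + 10.

26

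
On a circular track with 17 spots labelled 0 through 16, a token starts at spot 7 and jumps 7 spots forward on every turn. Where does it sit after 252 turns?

3

252·7 = 1764.
1764 − 103·17 = 13, so 1764 ≡ 13 (mod 17).
(7 + 13) mod 17 = 3.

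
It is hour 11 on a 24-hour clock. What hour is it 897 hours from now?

20

897 − 37·24 = 9, so 897 ≡ 9 (mod 24).
(11 + 9) mod 24 = 20.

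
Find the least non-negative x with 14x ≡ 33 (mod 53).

44

14⁻¹ ≡ 19 (mod 53) because 14·19 = 266 = 5·53 + 1.
So x ≡ 19·33 = 627 ≡ 44 (mod 53).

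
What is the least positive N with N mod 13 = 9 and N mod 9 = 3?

48

Since 9·3 ≡ 1 (mod 13), take x = 3 + 9·((9−3)·3 mod 13) = 3 + 9·5 = 48.
Check: 48 mod 13 = 9, 48 mod 9 = 3.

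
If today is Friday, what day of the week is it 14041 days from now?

Dividing 14041 by 7 gives quotient 2005 and remainder 6.
Friday + 6 days → Thursday.

Thursday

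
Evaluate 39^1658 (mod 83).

Successive squares of 39 mod 83: 39^1≡39, 39^2≡27, 39^4≡65, 39^8≡75, 39^16≡64, 39^32≡29, 39^64≡11, 39^128≡38, 39^256≡33, 39^512≡10, 39^1024≡17.
Since 1658 = 2 + 8 + 16 + 32 + 64 + 512 + 1024 in binary, 39^1658 ≡ 27·75·64·29·11·10·17 ≡ 68 (mod 83).

68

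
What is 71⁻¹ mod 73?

36

71·36 = 2556 = 35·73 + 1, so 71⁻¹ ≡ 36 (mod 73).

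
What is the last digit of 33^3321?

Last digits of 3^n: 3, 9, 7, 1 (period 4).
3321 leaves remainder 1 on division by 4, so 33^3321 ends in 3.

3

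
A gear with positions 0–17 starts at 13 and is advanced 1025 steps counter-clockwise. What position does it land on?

1025 mod 18 = 17 (since 56·18 = 1008).
(13 − 17) mod 18 = 14.

14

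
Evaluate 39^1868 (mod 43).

Square-and-reduce mod 43: 39^1≡39, 39^2≡16, 39^4≡41, 39^8≡4, 39^16≡16, 39^32≡41, 39^64≡4, 39^128≡16, 39^256≡41, 39^512≡4, 39^1024≡16.
Since 1868 = 4 + 8 + 64 + 256 + 512 + 1024 in binary, 39^1868 ≡ 41·4·4·41·4·16 ≡ 11 (mod 43).

11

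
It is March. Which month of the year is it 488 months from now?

November

488 = 40·12 + 8, so 488 mod 12 = 8.
March + 8 months → November.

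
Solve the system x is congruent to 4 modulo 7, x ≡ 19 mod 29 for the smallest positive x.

x ≡ 4 (mod 7) gives x ∈ {4, 11, 18, 25, 32, 39, 46, 53, …}.
The first of these with x mod 29 = 19 is 193.

193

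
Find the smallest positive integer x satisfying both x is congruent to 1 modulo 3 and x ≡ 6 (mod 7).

13

Since 7·1 ≡ 1 (mod 3), take x = 6 + 7·((1−6)·1 mod 3) = 6 + 7·1 = 13.
Check: 13 mod 3 = 1, 13 mod 7 = 6.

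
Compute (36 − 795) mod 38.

Dividing 795 by 38 gives quotient 20 and remainder 35.
(36 − 35) mod 38 = 1.

1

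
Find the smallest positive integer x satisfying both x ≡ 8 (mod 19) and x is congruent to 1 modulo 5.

x ≡ 1 (mod 5) gives x ∈ {1, 6, 11, 16, 21, 26, 31, 36, …}.
The first of these with x mod 19 = 8 is 46.

46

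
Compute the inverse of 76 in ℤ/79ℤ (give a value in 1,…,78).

26

79 = 1·76 + 3
76 = 25·3 + 1
3 = 3·1 + 0
Back-substituting gives 76·26 ≡ 1 (mod 79).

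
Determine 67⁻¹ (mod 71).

53

67·53 = 3551 = 50·71 + 1, so 67⁻¹ ≡ 53 (mod 71).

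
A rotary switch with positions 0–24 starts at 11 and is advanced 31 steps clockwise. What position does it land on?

31 = 1·25 + 6, so 31 mod 25 = 6.
(11 + 6) mod 25 = 17.

17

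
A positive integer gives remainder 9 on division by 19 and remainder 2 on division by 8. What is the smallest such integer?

x ≡ 2 (mod 8) gives x ∈ {2, 10, 18, 26, 34, 42, 50, 58, …}.
The first of these with x mod 19 = 9 is 66.

66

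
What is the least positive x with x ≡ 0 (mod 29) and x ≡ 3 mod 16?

435

x ≡ 3 (mod 16) gives x ∈ {3, 19, 35, 51, 67, 83, 99, 115, …}.
The first of these with x mod 29 = 0 is 435.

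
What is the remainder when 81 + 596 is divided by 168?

Dividing 596 by 168 gives quotient 3 and remainder 92.
(81 + 92) mod 168 = 5.

5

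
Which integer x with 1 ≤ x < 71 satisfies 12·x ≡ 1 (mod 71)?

6

12·6 = 72 = 1·71 + 1, so 12⁻¹ ≡ 6 (mod 71).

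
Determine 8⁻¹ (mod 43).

43 = 5·8 + 3
8 = 2·3 + 2
3 = 1·2 + 1
2 = 2·1 + 0
Back-substituting gives 8·27 ≡ 1 (mod 43).

27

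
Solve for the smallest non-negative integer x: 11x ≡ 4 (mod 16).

The inverse of 11 mod 16 is 3 (since 11·3 = 33 ≡ 1).
Multiplying both sides by 3: x ≡ 3·4 = 12 ≡ 12 (mod 16).

12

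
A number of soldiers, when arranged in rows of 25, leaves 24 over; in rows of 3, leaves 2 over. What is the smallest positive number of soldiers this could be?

74

Since 3·17 ≡ 1 (mod 25), take x = 2 + 3·((24−2)·17 mod 25) = 2 + 3·24 = 74.
Check: 74 mod 25 = 24, 74 mod 3 = 2.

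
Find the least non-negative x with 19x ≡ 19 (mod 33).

19⁻¹ ≡ 7 (mod 33) because 19·7 = 133 = 4·33 + 1.
Multiplying both sides by 7: x ≡ 7·19 = 133 ≡ 1 (mod 33).

1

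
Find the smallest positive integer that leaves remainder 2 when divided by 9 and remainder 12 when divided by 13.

38

x ≡ 2 (mod 9) gives x ∈ {2, 11, 20, 29, 38}.
The first of these with x mod 13 = 12 is 38.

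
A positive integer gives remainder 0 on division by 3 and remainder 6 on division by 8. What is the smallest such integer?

6

x ≡ 0 (mod 3) gives x ∈ {0, 3, 6}.
The first of these with x mod 8 = 6 is 6.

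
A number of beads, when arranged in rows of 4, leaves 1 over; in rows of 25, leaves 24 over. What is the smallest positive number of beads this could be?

49

x ≡ 1 (mod 4) gives x ∈ {1, 5, 9, 13, 17, 21, 25, 29, …}.
The first of these with x mod 25 = 24 is 49.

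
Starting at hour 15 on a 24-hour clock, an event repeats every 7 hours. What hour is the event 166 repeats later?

166·7 = 1162.
1162 mod 24 = 10 (since 48·24 = 1152).
(15 + 10) mod 24 = 1.

1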